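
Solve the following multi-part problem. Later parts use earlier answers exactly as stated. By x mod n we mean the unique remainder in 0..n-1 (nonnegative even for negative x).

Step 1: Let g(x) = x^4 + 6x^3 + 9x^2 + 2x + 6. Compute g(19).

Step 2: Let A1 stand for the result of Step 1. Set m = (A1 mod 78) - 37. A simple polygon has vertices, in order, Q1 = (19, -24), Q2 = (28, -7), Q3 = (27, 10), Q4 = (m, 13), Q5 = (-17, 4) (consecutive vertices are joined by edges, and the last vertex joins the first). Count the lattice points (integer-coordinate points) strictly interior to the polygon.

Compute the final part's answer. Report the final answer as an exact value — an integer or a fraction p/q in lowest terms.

920

Step 1: 1*(19)^4 + 6*(19)^3 + 9*(19)^2 + 2*(19)^1 + 6 = (130321) + (41154) + (3249) + (38) + (6) = 174768; answer 174768
Step 2: A1 = 174768; m = 11; cross terms: (19*-7 - 28*-24)=539, (28*10 - 27*-7)=469, (27*13 - 11*10)=241, (11*4 - -17*13)=265, (-17*-24 - 19*4)=332; twice the area = |1846| = 1846; area = 923; boundary points = 1 + 1 + 1 + 1 + 4 = 8; strictly interior points = area - boundary/2 + 1 = 920; answer 920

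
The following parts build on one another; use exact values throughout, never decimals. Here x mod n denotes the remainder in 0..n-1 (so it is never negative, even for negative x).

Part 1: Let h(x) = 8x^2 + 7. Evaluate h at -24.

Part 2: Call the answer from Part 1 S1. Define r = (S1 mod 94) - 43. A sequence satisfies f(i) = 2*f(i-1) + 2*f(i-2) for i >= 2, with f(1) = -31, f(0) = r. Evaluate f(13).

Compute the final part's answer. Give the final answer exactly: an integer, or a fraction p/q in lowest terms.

Part 1: 8*(-24)^2 + 7 = (4608) + (7) = 4615; answer 4615
Part 2: S1 = 4615; r = -34; f(2) = 2*(-31) + 2*(-34) = -130; iterating: f(2)=-130, f(3)=-322, f(4)=-904, f(5)=-2452, f(6)=-6712, f(7)=-18328, f(8)=-50080, f(9)=-136816, f(10)=-373792, f(11)=-1021216, f(12)=-2790016, f(13)=-7622464; answer -7622464

-7622464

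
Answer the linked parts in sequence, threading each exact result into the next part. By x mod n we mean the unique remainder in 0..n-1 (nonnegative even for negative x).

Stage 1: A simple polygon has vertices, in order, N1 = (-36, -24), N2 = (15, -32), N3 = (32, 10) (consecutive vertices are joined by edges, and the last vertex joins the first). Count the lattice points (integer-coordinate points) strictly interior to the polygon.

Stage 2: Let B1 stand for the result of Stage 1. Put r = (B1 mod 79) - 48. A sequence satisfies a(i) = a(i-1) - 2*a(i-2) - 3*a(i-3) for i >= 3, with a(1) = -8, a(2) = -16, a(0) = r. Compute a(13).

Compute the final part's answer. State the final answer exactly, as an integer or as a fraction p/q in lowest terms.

Stage 1: cross terms: (-36*-32 - 15*-24)=1512, (15*10 - 32*-32)=1174, (32*-24 - -36*10)=-408; twice the area = |2278| = 2278; area = 1139; boundary points = 1 + 1 + 34 = 36; strictly interior points = area - boundary/2 + 1 = 1122; answer 1122
Stage 2: B1 = 1122; r = -32; a(3) = 1*(-16) - 2*(-8) - 3*(-32) = 96; iterating: a(3)=96, a(4)=152, a(5)=8, a(6)=-584, a(7)=-1056, a(8)=88, a(9)=3952, a(10)=6944, a(11)=-1224, a(12)=-26968, a(13)=-45352; answer -45352

-45352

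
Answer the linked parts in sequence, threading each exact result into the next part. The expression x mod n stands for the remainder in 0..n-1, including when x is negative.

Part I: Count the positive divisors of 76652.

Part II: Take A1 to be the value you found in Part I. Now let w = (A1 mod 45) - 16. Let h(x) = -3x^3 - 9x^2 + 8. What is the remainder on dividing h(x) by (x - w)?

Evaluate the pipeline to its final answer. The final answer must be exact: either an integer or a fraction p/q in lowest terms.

2108

Part I: 76652 = 2^2 * 19163; number of divisors = (2+1) * (1+1) = 6; answer 6
Part II: A1 = 6; w = -10; remainder = value at the root: -3*(-10)^3 - 9*(-10)^2 + 8 = (3000) + (-900) + (8) = 2108; answer 2108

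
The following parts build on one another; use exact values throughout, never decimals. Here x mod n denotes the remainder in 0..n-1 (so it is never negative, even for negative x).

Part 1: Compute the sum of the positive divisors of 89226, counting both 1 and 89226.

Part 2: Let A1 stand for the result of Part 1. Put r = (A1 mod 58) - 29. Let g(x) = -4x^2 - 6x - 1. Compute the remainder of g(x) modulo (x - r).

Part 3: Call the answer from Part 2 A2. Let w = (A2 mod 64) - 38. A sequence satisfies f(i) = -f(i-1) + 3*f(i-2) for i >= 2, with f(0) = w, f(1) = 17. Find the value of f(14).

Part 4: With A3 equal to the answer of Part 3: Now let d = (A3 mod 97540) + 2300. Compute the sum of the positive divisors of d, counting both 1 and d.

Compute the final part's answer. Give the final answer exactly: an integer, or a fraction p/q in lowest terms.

Part 1: 89226 = 2 * 3^2 * 4957; sigma = (1 + 2) * (1 + 3 + 9) * (1 + 4957) = 3 * 13 * 4958 = 193362; answer 193362
Part 2: A1 = 193362; r = 19; remainder = value at the root: -4*(19)^2 - 6*(19)^1 - 1 = (-1444) + (-114) + (-1) = -1559; answer -1559
Part 3: A2 = -1559; w = 3; f(2) = -1*(17) + 3*(3) = -8; iterating: f(2)=-8, f(3)=59, f(4)=-83, f(5)=260, f(6)=-509, f(7)=1289, f(8)=-2816, f(9)=6683, f(10)=-15131, f(11)=35180, f(12)=-80573, f(13)=186113, f(14)=-427832; answer -427832
Part 4: A3 = -427832; d = 62168; 62168 = 2^3 * 19 * 409; sigma = (1 + 2 + 4 + 8) * (1 + 19) * (1 + 409) = 15 * 20 * 410 = 123000; answer 123000

123000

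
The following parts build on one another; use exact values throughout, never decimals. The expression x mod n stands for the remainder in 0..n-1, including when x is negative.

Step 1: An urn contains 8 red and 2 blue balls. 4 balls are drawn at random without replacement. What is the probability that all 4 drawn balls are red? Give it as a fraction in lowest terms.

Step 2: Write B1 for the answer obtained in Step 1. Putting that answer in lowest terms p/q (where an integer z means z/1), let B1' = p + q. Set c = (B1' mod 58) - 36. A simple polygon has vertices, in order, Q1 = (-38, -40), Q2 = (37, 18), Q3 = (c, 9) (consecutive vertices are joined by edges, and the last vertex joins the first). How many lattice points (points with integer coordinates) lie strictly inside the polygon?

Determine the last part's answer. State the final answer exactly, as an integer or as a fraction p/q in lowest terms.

Step 1: total draws C(10,4) = 210; favorable C(8,4) = 70; P = 1/3; answer 1/3
Step 2: B1 = 1/3; threaded value p + q = 4; c = -32; cross terms: (-38*18 - 37*-40)=796, (37*9 - -32*18)=909, (-32*-40 - -38*9)=1622; twice the area = |3327| = 3327; area = 3327/2; boundary points = 1 + 3 + 1 = 5; strictly interior points = area - boundary/2 + 1 = 1662; answer 1662

1662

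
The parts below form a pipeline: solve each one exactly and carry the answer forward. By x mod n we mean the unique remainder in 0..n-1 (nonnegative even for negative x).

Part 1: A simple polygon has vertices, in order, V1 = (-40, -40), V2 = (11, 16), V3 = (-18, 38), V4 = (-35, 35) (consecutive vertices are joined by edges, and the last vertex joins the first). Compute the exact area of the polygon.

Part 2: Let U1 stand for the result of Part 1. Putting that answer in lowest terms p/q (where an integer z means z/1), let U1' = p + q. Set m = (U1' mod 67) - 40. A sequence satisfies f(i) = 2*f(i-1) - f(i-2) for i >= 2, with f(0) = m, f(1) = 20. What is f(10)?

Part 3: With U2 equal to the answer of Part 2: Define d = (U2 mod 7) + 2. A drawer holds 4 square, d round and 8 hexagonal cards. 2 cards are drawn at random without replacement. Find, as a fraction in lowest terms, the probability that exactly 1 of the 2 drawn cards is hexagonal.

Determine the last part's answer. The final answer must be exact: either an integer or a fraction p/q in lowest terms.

Part 1: cross terms: (-40*16 - 11*-40)=-200, (11*38 - -18*16)=706, (-18*35 - -35*38)=700, (-35*-40 - -40*35)=2800; twice the area = |4006| = 4006; area = 2003; answer 2003
Part 2: U1 = 2003; threaded value p + q = 2004; m = 21; f(2) = 2*(20) - 1*(21) = 19; iterating: f(2)=19, f(3)=18, f(4)=17, f(5)=16, f(6)=15, f(7)=14, f(8)=13, f(9)=12, f(10)=11; answer 11
Part 3: U2 = 11; d = 6; total draws C(18,2) = 153; favorable C(8,1)*C(10,1) = 80; P = 80/153; answer 80/153

80/153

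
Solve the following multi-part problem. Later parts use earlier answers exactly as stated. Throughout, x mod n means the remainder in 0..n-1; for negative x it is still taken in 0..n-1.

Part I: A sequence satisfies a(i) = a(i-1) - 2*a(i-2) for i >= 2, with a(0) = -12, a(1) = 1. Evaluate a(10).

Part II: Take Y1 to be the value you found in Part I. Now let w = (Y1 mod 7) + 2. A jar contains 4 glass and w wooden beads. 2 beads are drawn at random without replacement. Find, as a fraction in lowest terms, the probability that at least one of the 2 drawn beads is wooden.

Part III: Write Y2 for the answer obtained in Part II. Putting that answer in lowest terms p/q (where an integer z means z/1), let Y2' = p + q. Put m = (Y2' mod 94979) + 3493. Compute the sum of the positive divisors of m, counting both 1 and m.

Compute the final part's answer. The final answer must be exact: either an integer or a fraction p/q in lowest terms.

Part I: a(2) = 1*(1) - 2*(-12) = 25; iterating: a(2)=25, a(3)=23, a(4)=-27, a(5)=-73, a(6)=-19, a(7)=127, a(8)=165, a(9)=-89, a(10)=-419; answer -419
Part II: Y1 = -419; w = 3; total draws C(7,2) = 21; complement C(4,2) = 6; favorable 21 - 6 = 15; P = 5/7; answer 5/7
Part III: Y2 = 5/7; threaded value p + q = 12; m = 3505; 3505 = 5 * 701; sigma = (1 + 5) * (1 + 701) = 6 * 702 = 4212; answer 4212

4212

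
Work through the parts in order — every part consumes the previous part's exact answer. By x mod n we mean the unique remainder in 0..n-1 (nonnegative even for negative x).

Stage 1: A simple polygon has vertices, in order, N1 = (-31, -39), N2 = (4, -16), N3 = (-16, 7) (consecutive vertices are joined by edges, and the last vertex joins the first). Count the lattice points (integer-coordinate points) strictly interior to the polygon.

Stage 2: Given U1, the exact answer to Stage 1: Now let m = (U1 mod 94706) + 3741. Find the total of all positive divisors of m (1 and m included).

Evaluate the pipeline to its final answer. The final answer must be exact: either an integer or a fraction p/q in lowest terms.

4374

Stage 1: cross terms: (-31*-16 - 4*-39)=652, (4*7 - -16*-16)=-228, (-16*-39 - -31*7)=841; twice the area = |1265| = 1265; area = 1265/2; boundary points = 1 + 1 + 1 = 3; strictly interior points = area - boundary/2 + 1 = 632; answer 632
Stage 2: U1 = 632; m = 4373; 4373 is prime, so its only divisors are 1 and 4373; sigma = 1 + 4373 = 4374; answer 4374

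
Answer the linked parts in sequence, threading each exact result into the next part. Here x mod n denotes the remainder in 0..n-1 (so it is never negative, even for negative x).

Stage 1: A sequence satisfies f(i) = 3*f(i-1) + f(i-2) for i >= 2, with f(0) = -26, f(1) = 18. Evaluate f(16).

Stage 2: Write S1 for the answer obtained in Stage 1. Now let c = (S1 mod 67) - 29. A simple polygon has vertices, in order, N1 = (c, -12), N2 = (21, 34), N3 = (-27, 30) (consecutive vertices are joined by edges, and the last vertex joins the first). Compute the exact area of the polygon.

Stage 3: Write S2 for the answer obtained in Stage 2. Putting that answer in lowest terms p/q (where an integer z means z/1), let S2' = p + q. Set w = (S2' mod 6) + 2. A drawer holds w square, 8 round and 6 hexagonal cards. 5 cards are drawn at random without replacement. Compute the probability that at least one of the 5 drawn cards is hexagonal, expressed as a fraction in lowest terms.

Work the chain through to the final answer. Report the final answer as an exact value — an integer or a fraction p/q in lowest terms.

Stage 1: f(2) = 3*(18) + 1*(-26) = 28; iterating: f(2)=28, f(3)=102, f(4)=334, f(5)=1104, f(6)=3646, f(7)=12042, f(8)=39772, f(9)=131358, f(10)=433846, f(11)=1432896, f(12)=4732534, f(13)=15630498, f(14)=51624028, f(15)=170502582, f(16)=563131774; answer 563131774
Stage 2: S1 = 563131774; c = 28; cross terms: (28*34 - 21*-12)=1204, (21*30 - -27*34)=1548, (-27*-12 - 28*30)=-516; twice the area = |2236| = 2236; area = 1118; answer 1118
Stage 3: S2 = 1118; threaded value p + q = 1119; w = 5; total draws C(19,5) = 11628; complement C(13,5) = 1287; favorable 11628 - 1287 = 10341; P = 1149/1292; answer 1149/1292

1149/1292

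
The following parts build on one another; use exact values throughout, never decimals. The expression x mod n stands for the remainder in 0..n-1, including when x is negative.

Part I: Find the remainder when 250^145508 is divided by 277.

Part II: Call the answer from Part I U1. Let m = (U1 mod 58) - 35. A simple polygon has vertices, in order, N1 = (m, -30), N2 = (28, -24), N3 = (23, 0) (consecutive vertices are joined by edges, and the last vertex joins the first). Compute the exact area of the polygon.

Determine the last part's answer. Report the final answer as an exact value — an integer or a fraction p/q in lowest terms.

639

Part I: squarings mod 277: 250^1=250, 250^2=175, 250^4=155, 250^8=203, 250^16=213, 250^32=218, 250^64=157, 250^128=273, 250^256=16, 250^512=256, 250^1024=164, 250^2048=27, 250^4096=175, 250^8192=155, 250^16384=203, 250^32768=213, 250^65536=218, 250^131072=157; 250^145508 = 250^4 * 250^32 * 250^64 * 250^2048 * 250^4096 * 250^8192 * 250^131072 = 69 (mod 277); answer 69
Part II: U1 = 69; m = -24; cross terms: (-24*-24 - 28*-30)=1416, (28*0 - 23*-24)=552, (23*-30 - -24*0)=-690; twice the area = |1278| = 1278; area = 639; answer 639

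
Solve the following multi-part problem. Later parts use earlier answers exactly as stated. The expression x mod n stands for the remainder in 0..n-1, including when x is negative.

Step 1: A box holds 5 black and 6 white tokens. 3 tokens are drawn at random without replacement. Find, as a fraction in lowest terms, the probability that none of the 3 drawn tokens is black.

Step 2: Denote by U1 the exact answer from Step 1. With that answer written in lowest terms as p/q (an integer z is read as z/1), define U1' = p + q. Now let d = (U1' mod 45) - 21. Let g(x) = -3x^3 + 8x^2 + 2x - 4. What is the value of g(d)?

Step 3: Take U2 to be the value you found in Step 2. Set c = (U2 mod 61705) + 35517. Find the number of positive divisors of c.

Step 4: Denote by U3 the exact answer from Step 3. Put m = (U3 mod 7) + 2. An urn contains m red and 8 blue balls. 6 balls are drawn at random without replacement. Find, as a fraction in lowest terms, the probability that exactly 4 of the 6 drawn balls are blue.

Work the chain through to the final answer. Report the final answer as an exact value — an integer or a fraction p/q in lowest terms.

50/143

Step 1: total draws C(11,3) = 165; favorable C(6,3) = 20; P = 4/33; answer 4/33
Step 2: U1 = 4/33; threaded value p + q = 37; d = 16; -3*(16)^3 + 8*(16)^2 + 2*(16)^1 - 4 = (-12288) + (2048) + (32) + (-4) = -10212; answer -10212
Step 3: U2 = -10212; c = 87010; 87010 = 2 * 5 * 7 * 11 * 113; number of divisors = (1+1) * (1+1) * (1+1) * (1+1) * (1+1) = 32; answer 32
Step 4: U3 = 32; m = 6; total draws C(14,6) = 3003; favorable C(8,4)*C(6,2) = 1050; P = 50/143; answer 50/143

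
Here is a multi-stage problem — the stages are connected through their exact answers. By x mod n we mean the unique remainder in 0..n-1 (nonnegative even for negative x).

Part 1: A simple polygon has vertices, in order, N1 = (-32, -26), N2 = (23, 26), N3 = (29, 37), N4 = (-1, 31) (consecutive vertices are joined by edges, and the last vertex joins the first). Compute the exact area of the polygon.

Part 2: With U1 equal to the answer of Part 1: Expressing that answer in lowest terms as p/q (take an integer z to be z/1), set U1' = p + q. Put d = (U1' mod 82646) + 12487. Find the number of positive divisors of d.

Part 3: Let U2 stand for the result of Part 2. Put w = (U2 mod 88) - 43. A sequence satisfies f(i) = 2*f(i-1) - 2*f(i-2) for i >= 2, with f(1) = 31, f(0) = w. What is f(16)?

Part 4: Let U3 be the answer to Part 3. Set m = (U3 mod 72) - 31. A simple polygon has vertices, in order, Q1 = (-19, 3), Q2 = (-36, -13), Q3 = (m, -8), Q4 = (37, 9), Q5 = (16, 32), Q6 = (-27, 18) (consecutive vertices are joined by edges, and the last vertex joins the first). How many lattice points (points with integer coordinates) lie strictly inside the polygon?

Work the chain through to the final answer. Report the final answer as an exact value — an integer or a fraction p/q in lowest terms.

Part 1: cross terms: (-32*26 - 23*-26)=-234, (23*37 - 29*26)=97, (29*31 - -1*37)=936, (-1*-26 - -32*31)=1018; twice the area = |1817| = 1817; area = 1817/2; answer 1817/2
Part 2: U1 = 1817/2; threaded value p + q = 1819; d = 14306; 14306 = 2 * 23 * 311; number of divisors = (1+1) * (1+1) * (1+1) = 8; answer 8
Part 3: U2 = 8; w = -35; f(2) = 2*(31) - 2*(-35) = 132; iterating: f(2)=132, f(3)=202, f(4)=140, f(5)=-124, f(6)=-528, f(7)=-808, f(8)=-560, f(9)=496, f(10)=2112, f(11)=3232, f(12)=2240, f(13)=-1984, f(14)=-8448, f(15)=-12928, f(16)=-8960; answer -8960
Part 4: U3 = -8960; m = 9; cross terms: (-19*-13 - -36*3)=355, (-36*-8 - 9*-13)=405, (9*9 - 37*-8)=377, (37*32 - 16*9)=1040, (16*18 - -27*32)=1152, (-27*3 - -19*18)=261; twice the area = |3590| = 3590; area = 1795; boundary points = 1 + 5 + 1 + 1 + 1 + 1 = 10; strictly interior points = area - boundary/2 + 1 = 1791; answer 1791

1791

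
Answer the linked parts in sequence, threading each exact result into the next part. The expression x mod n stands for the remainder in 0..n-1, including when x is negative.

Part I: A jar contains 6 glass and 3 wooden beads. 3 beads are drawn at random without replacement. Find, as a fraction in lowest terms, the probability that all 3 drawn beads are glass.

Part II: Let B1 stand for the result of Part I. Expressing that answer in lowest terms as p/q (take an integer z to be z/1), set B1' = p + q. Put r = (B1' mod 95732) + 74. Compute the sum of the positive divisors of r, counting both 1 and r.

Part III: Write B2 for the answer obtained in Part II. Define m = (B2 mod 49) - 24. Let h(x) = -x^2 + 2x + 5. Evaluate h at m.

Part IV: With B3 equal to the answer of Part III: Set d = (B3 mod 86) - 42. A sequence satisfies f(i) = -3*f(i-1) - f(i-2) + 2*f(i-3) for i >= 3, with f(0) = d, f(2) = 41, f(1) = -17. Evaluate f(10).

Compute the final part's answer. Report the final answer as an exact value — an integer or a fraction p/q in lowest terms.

Part I: total draws C(9,3) = 84; favorable C(6,3) = 20; P = 5/21; answer 5/21
Part II: B1 = 5/21; threaded value p + q = 26; r = 100; 100 = 2^2 * 5^2; sigma = (1 + 2 + 4) * (1 + 5 + 25) = 7 * 31 = 217; answer 217
Part III: B2 = 217; m = -3; -1*(-3)^2 + 2*(-3)^1 + 5 = (-9) + (-6) + (5) = -10; answer -10
Part IV: B3 = -10; d = 34; f(3) = -3*(41) - 1*(-17) + 2*(34) = -38; iterating: f(3)=-38, f(4)=39, f(5)=3, f(6)=-124, f(7)=447, f(8)=-1211, f(9)=2938, f(10)=-6709; answer -6709

-6709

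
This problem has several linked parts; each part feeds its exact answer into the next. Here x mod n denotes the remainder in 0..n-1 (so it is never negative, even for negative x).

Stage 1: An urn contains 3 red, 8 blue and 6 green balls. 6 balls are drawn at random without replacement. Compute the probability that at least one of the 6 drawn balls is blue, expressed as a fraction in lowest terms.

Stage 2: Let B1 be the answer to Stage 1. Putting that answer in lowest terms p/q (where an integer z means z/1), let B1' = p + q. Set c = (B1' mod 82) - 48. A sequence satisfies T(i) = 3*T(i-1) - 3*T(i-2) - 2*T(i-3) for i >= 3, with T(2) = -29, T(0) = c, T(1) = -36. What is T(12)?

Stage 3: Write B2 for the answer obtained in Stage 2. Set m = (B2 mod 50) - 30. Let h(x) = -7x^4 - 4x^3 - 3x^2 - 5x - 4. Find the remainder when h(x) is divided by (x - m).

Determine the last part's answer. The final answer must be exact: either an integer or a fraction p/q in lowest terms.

-15551

Stage 1: total draws C(17,6) = 12376; complement C(9,6) = 84; favorable 12376 - 84 = 12292; P = 439/442; answer 439/442
Stage 2: B1 = 439/442; threaded value p + q = 881; c = 13; T(3) = 3*(-29) - 3*(-36) - 2*(13) = -5; iterating: T(3)=-5, T(4)=144, T(5)=505, T(6)=1093, T(7)=1476, T(8)=139, T(9)=-6197, T(10)=-21960, T(11)=-47567, T(12)=-64427; answer -64427
Stage 3: B2 = -64427; m = -7; remainder = value at the root: -7*(-7)^4 - 4*(-7)^3 - 3*(-7)^2 - 5*(-7)^1 - 4 = (-16807) + (1372) + (-147) + (35) + (-4) = -15551; answer -15551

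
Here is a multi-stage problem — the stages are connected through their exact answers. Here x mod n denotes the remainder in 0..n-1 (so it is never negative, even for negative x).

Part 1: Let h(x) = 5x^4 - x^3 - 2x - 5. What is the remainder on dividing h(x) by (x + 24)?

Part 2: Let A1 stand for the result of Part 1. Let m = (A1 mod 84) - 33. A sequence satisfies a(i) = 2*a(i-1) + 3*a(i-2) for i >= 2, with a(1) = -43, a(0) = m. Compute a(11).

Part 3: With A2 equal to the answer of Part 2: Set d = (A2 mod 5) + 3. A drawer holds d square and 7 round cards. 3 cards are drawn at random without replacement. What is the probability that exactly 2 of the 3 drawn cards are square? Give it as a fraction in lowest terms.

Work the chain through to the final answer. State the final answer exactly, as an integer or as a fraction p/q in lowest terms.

14/55

Part 1: remainder = value at the root: 5*(-24)^4 - 1*(-24)^3 - 2*(-24)^1 - 5 = (1658880) + (13824) + (48) + (-5) = 1672747; answer 1672747
Part 2: A1 = 1672747; m = 22; a(2) = 2*(-43) + 3*(22) = -20; iterating: a(2)=-20, a(3)=-169, a(4)=-398, a(5)=-1303, a(6)=-3800, a(7)=-11509, a(8)=-34418, a(9)=-103363, a(10)=-309980, a(11)=-930049; answer -930049
Part 3: A2 = -930049; d = 4; total draws C(11,3) = 165; favorable C(4,2)*C(7,1) = 42; P = 14/55; answer 14/55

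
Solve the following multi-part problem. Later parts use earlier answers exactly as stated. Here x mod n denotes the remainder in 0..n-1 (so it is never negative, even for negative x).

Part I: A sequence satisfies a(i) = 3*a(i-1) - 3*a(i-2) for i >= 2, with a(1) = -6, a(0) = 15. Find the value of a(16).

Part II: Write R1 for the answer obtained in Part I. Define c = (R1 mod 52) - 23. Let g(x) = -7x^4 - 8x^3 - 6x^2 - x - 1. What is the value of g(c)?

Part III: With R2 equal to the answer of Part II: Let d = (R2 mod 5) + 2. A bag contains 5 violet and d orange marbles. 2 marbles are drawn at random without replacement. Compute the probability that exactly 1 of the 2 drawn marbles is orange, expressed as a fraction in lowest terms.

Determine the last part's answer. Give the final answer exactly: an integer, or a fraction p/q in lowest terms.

5/9

Part I: a(2) = 3*(-6) - 3*(15) = -63; iterating: a(2)=-63, a(3)=-171, a(4)=-324, a(5)=-459, a(6)=-405, a(7)=162, a(8)=1701, a(9)=4617, a(10)=8748, a(11)=12393, a(12)=10935, a(13)=-4374, a(14)=-45927, a(15)=-124659, a(16)=-236196; answer -236196
Part II: R1 = -236196; c = 17; -7*(17)^4 - 8*(17)^3 - 6*(17)^2 - 1*(17)^1 - 1 = (-584647) + (-39304) + (-1734) + (-17) + (-1) = -625703; answer -625703
Part III: R2 = -625703; d = 4; total draws C(9,2) = 36; favorable C(4,1)*C(5,1) = 20; P = 5/9; answer 5/9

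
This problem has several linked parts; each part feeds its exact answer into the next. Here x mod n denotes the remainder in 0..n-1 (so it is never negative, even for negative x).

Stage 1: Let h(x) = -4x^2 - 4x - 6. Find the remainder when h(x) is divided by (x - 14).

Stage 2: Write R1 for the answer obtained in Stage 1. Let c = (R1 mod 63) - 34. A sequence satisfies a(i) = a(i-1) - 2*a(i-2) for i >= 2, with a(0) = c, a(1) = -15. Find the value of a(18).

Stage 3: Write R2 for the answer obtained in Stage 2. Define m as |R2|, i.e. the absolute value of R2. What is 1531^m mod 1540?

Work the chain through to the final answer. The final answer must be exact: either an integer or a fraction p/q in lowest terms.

831

Stage 1: remainder = value at the root: -4*(14)^2 - 4*(14)^1 - 6 = (-784) + (-56) + (-6) = -846; answer -846
Stage 2: R1 = -846; c = 2; a(2) = 1*(-15) - 2*(2) = -19; iterating: a(2)=-19, a(3)=11, a(4)=49, a(5)=27, a(6)=-71, a(7)=-125, a(8)=17, a(9)=267, a(10)=233, a(11)=-301, a(12)=-767, a(13)=-165, a(14)=1369, a(15)=1699, a(16)=-1039, a(17)=-4437, a(18)=-2359; answer -2359
Stage 3: R2 = -2359; m = 2359; squarings mod 1540: 1531^1=1531, 1531^2=81, 1531^4=401, 1531^8=641, 1531^16=1241, 1531^32=81, 1531^64=401, 1531^128=641, 1531^256=1241, 1531^512=81, 1531^1024=401, 1531^2048=641; 1531^2359 = 1531^1 * 1531^2 * 1531^4 * 1531^16 * 1531^32 * 1531^256 * 1531^2048 = 831 (mod 1540); answer 831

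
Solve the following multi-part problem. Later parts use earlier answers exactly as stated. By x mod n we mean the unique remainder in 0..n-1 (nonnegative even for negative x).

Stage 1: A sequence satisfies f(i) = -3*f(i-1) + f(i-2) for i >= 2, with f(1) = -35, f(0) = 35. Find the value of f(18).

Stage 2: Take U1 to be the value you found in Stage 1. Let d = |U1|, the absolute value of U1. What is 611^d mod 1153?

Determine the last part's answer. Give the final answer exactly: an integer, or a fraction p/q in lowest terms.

Stage 1: f(2) = -3*(-35) + 1*(35) = 140; iterating: f(2)=140, f(3)=-455, f(4)=1505, f(5)=-4970, f(6)=16415, f(7)=-54215, f(8)=179060, f(9)=-591395, f(10)=1953245, f(11)=-6451130, f(12)=21306635, f(13)=-70371035, f(14)=232419740, f(15)=-767630255, f(16)=2535310505, f(17)=-8373561770, f(18)=27655995815; answer 27655995815
Stage 2: U1 = 27655995815; d = 27655995815; squarings mod 1153: 611^1=611, 611^2=902, 611^4=739, 611^8=752, 611^16=534, 611^32=365, 611^64=630, 611^128=268, 611^256=338, 611^512=97, 611^1024=185, 611^2048=788, 611^4096=630, 611^8192=268, 611^16384=338, 611^32768=97, 611^65536=185, 611^131072=788, 611^262144=630, 611^524288=268, 611^1048576=338, 611^2097152=97, 611^4194304=185, 611^8388608=788, 611^16777216=630, 611^33554432=268, 611^67108864=338, 611^134217728=97, 611^268435456=185, 611^536870912=788, 611^1073741824=630, 611^2147483648=268, 611^4294967296=338, 611^8589934592=97, 611^17179869184=185; 611^27655995815 = 611^1 * 611^2 * 611^4 * 611^32 * 611^128 * 611^256 * 611^65536 * 611^262144 * 611^524288 * 611^2097152 * 611^4194304 * 611^268435456 * 611^536870912 * 611^1073741824 * 611^8589934592 * 611^17179869184 = 555 (mod 1153); answer 555

555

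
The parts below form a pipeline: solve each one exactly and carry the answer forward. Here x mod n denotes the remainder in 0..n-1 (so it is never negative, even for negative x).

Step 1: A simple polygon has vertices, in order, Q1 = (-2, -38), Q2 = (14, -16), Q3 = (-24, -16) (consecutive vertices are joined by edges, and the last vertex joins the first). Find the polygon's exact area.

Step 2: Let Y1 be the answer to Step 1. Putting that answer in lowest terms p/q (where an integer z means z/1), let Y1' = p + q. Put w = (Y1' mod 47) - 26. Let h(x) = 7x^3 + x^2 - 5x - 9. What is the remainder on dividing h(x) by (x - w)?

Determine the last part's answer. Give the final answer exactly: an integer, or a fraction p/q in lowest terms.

Step 1: cross terms: (-2*-16 - 14*-38)=564, (14*-16 - -24*-16)=-608, (-24*-38 - -2*-16)=880; twice the area = |836| = 836; area = 418; answer 418
Step 2: Y1 = 418; threaded value p + q = 419; w = 17; remainder = value at the root: 7*(17)^3 + 1*(17)^2 - 5*(17)^1 - 9 = (34391) + (289) + (-85) + (-9) = 34586; answer 34586

34586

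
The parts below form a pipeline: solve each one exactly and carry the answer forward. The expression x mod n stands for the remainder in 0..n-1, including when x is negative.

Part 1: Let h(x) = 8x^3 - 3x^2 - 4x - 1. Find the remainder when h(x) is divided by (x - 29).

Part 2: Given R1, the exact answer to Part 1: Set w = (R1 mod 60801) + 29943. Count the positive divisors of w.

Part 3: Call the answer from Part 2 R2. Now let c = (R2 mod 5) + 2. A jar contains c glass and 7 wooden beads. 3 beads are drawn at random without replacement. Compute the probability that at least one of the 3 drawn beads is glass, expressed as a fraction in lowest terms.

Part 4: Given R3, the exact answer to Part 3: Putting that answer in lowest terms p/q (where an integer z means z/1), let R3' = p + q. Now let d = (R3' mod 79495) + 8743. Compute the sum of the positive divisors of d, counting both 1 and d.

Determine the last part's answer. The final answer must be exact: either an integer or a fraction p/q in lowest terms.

19680

Part 1: remainder = value at the root: 8*(29)^3 - 3*(29)^2 - 4*(29)^1 - 1 = (195112) + (-2523) + (-116) + (-1) = 192472; answer 192472
Part 2: R1 = 192472; w = 40012; 40012 = 2^2 * 7 * 1429; number of divisors = (2+1) * (1+1) * (1+1) = 12; answer 12
Part 3: R2 = 12; c = 4; total draws C(11,3) = 165; complement C(7,3) = 35; favorable 165 - 35 = 130; P = 26/33; answer 26/33
Part 4: R3 = 26/33; threaded value p + q = 59; d = 8802; 8802 = 2 * 3^3 * 163; sigma = (1 + 2) * (1 + 3 + 9 + 27) * (1 + 163) = 3 * 40 * 164 = 19680; answer 19680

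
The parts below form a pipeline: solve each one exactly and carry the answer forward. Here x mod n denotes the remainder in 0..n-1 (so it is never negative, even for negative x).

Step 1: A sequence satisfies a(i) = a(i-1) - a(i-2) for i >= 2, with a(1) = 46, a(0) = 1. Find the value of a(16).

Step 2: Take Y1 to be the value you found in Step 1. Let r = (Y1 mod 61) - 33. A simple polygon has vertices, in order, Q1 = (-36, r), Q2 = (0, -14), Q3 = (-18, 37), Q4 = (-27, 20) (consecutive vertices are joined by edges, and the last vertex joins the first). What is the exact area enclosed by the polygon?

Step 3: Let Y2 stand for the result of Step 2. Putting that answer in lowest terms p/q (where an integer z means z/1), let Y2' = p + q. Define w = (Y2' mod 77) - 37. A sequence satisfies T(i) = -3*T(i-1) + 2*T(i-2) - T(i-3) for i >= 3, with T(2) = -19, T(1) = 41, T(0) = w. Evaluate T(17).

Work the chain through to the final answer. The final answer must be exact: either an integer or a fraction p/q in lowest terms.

Step 1: a(2) = 1*(46) - 1*(1) = 45; iterating: a(2)=45, a(3)=-1, a(4)=-46, a(5)=-45, a(6)=1, a(7)=46, a(8)=45, a(9)=-1, a(10)=-46, a(11)=-45, a(12)=1, a(13)=46, a(14)=45, a(15)=-1, a(16)=-46; answer -46
Step 2: Y1 = -46; r = -18; cross terms: (-36*-14 - 0*-18)=504, (0*37 - -18*-14)=-252, (-18*20 - -27*37)=639, (-27*-18 - -36*20)=1206; twice the area = |2097| = 2097; area = 2097/2; answer 2097/2
Step 3: Y2 = 2097/2; threaded value p + q = 2099; w = -17; T(3) = -3*(-19) + 2*(41) - 1*(-17) = 156; iterating: T(3)=156, T(4)=-547, T(5)=1972, T(6)=-7166, T(7)=25989, T(8)=-94271, T(9)=341957, T(10)=-1240402, T(11)=4499391, T(12)=-16320934, T(13)=59201986, T(14)=-214747217, T(15)=778966557, T(16)=-2825596091, T(17)=10249468604; answer 10249468604

10249468604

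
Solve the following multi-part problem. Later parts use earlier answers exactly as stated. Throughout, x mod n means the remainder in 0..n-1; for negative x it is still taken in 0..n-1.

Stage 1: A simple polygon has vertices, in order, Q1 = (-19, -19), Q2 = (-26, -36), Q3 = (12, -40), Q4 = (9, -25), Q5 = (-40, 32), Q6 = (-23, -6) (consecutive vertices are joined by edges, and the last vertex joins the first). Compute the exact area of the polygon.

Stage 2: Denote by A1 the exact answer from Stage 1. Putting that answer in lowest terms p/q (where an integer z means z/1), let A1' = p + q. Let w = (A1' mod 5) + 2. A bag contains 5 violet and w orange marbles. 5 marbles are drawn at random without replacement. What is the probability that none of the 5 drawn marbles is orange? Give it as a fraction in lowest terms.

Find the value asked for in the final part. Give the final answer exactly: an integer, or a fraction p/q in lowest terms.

1/56

Stage 1: cross terms: (-19*-36 - -26*-19)=190, (-26*-40 - 12*-36)=1472, (12*-25 - 9*-40)=60, (9*32 - -40*-25)=-712, (-40*-6 - -23*32)=976, (-23*-19 - -19*-6)=323; twice the area = |2309| = 2309; area = 2309/2; answer 2309/2
Stage 2: A1 = 2309/2; threaded value p + q = 2311; w = 3; total draws C(8,5) = 56; favorable C(5,5) = 1; P = 1/56; answer 1/56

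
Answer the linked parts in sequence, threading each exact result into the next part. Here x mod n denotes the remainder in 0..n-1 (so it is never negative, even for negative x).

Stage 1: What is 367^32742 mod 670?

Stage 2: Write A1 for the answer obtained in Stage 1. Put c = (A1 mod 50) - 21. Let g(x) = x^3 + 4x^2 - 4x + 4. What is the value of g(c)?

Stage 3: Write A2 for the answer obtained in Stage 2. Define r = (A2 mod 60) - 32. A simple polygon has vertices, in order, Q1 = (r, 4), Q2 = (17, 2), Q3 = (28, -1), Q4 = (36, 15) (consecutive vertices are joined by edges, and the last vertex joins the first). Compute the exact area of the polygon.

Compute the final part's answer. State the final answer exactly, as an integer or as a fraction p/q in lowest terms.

Stage 1: squarings mod 670: 367^1=367, 367^2=19, 367^4=361, 367^8=341, 367^16=371, 367^32=291, 367^64=261, 367^128=451, 367^256=391, 367^512=121, 367^1024=571, 367^2048=421, 367^4096=361, 367^8192=341, 367^16384=371; 367^32742 = 367^2 * 367^4 * 367^32 * 367^64 * 367^128 * 367^256 * 367^512 * 367^1024 * 367^2048 * 367^4096 * 367^8192 * 367^16384 = 159 (mod 670); answer 159
Stage 2: A1 = 159; c = -12; 1*(-12)^3 + 4*(-12)^2 - 4*(-12)^1 + 4 = (-1728) + (576) + (48) + (4) = -1100; answer -1100
Stage 3: A2 = -1100; r = 8; cross terms: (8*2 - 17*4)=-52, (17*-1 - 28*2)=-73, (28*15 - 36*-1)=456, (36*4 - 8*15)=24; twice the area = |355| = 355; area = 355/2; answer 355/2

355/2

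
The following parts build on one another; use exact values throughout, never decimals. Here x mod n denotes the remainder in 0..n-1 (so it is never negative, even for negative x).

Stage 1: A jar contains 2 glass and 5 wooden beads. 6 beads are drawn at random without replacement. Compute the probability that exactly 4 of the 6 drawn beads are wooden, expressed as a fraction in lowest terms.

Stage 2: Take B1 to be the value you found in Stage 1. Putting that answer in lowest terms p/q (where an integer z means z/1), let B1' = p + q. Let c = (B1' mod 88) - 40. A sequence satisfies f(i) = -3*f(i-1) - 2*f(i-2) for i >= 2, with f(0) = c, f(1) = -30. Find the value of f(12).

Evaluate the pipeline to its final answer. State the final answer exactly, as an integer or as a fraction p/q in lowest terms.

237482

Stage 1: total draws C(7,6) = 7; favorable C(5,4)*C(2,2) = 5; P = 5/7; answer 5/7
Stage 2: B1 = 5/7; threaded value p + q = 12; c = -28; f(2) = -3*(-30) - 2*(-28) = 146; iterating: f(2)=146, f(3)=-378, f(4)=842, f(5)=-1770, f(6)=3626, f(7)=-7338, f(8)=14762, f(9)=-29610, f(10)=59306, f(11)=-118698, f(12)=237482; answer 237482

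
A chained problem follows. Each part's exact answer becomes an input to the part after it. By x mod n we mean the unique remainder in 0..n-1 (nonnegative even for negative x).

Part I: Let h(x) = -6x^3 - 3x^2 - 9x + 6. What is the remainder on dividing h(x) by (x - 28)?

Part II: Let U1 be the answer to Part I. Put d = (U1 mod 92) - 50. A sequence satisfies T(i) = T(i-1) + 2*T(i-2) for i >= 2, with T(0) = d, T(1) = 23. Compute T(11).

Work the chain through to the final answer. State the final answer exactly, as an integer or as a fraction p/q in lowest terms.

Part I: remainder = value at the root: -6*(28)^3 - 3*(28)^2 - 9*(28)^1 + 6 = (-131712) + (-2352) + (-252) + (6) = -134310; answer -134310
Part II: U1 = -134310; d = -40; T(2) = 1*(23) + 2*(-40) = -57; iterating: T(2)=-57, T(3)=-11, T(4)=-125, T(5)=-147, T(6)=-397, T(7)=-691, T(8)=-1485, T(9)=-2867, T(10)=-5837, T(11)=-11571; answer -11571

-11571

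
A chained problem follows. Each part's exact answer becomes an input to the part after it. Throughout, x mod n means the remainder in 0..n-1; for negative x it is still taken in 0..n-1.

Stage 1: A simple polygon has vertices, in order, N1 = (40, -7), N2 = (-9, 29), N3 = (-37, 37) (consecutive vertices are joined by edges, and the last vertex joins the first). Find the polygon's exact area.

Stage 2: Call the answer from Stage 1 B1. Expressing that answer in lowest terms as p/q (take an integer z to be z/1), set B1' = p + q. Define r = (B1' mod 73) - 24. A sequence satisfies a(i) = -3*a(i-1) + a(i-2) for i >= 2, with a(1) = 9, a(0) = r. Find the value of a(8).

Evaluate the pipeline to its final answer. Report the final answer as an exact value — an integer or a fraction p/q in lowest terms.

Stage 1: cross terms: (40*29 - -9*-7)=1097, (-9*37 - -37*29)=740, (-37*-7 - 40*37)=-1221; twice the area = |616| = 616; area = 308; answer 308
Stage 2: B1 = 308; threaded value p + q = 309; r = -7; a(2) = -3*(9) + 1*(-7) = -34; iterating: a(2)=-34, a(3)=111, a(4)=-367, a(5)=1212, a(6)=-4003, a(7)=13221, a(8)=-43666; answer -43666

-43666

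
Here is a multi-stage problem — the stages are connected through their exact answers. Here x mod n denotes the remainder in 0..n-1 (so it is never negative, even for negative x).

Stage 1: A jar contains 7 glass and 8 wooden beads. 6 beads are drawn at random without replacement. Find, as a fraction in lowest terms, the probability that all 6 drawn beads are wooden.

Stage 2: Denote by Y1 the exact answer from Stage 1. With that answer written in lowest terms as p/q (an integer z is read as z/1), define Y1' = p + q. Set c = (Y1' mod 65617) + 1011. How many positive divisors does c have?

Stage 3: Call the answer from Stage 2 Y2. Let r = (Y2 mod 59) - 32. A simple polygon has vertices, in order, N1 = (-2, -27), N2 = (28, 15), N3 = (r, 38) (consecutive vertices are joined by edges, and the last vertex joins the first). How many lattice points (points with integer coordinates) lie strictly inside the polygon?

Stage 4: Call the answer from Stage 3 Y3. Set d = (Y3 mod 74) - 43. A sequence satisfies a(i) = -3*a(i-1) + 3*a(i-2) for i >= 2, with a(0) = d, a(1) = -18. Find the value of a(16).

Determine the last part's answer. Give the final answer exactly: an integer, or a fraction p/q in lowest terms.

2437739550

Stage 1: total draws C(15,6) = 5005; favorable C(8,6) = 28; P = 4/715; answer 4/715
Stage 2: Y1 = 4/715; threaded value p + q = 719; c = 1730; 1730 = 2 * 5 * 173; number of divisors = (1+1) * (1+1) * (1+1) = 8; answer 8
Stage 3: Y2 = 8; r = -24; cross terms: (-2*15 - 28*-27)=726, (28*38 - -24*15)=1424, (-24*-27 - -2*38)=724; twice the area = |2874| = 2874; area = 1437; boundary points = 6 + 1 + 1 = 8; strictly interior points = area - boundary/2 + 1 = 1434; answer 1434
Stage 4: Y3 = 1434; d = -15; a(2) = -3*(-18) + 3*(-15) = 9; iterating: a(2)=9, a(3)=-81, a(4)=270, a(5)=-1053, a(6)=3969, a(7)=-15066, a(8)=57105, a(9)=-216513, a(10)=820854, a(11)=-3112101, a(12)=11798865, a(13)=-44732898, a(14)=169595289, a(15)=-642984561, a(16)=2437739550; answer 2437739550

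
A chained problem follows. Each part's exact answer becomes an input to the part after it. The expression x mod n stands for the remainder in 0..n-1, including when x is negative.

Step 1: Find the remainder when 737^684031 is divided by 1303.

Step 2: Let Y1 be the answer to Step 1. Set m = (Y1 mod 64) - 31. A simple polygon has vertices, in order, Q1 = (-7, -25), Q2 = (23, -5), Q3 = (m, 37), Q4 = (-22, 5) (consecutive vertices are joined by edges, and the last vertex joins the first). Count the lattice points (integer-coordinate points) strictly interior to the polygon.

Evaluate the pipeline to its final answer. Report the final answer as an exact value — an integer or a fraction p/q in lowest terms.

Step 1: squarings mod 1303: 737^1=737, 737^2=1121, 737^4=549, 737^8=408, 737^16=983, 737^32=766, 737^64=406, 737^128=658, 737^256=368, 737^512=1215, 737^1024=1229, 737^2048=264, 737^4096=637, 737^8192=536, 737^16384=636, 737^32768=566, 737^65536=1121, 737^131072=549, 737^262144=408, 737^524288=983; 737^684031 = 737^1 * 737^2 * 737^4 * 737^8 * 737^16 * 737^32 * 737^64 * 737^128 * 737^256 * 737^512 * 737^1024 * 737^2048 * 737^8192 * 737^16384 * 737^131072 * 737^524288 = 1004 (mod 1303); answer 1004
Step 2: Y1 = 1004; m = 13; cross terms: (-7*-5 - 23*-25)=610, (23*37 - 13*-5)=916, (13*5 - -22*37)=879, (-22*-25 - -7*5)=585; twice the area = |2990| = 2990; area = 1495; boundary points = 10 + 2 + 1 + 15 = 28; strictly interior points = area - boundary/2 + 1 = 1482; answer 1482

1482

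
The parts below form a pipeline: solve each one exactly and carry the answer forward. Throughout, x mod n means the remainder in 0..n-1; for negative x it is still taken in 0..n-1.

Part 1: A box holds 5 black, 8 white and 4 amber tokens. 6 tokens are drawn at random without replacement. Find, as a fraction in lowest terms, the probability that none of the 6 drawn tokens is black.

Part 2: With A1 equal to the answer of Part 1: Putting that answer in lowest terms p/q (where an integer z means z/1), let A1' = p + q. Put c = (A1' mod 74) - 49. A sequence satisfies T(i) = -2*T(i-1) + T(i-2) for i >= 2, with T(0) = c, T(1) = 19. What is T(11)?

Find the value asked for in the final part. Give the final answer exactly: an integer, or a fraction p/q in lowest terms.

Part 1: total draws C(17,6) = 12376; favorable C(12,6) = 924; P = 33/442; answer 33/442
Part 2: A1 = 33/442; threaded value p + q = 475; c = -18; T(2) = -2*(19) + 1*(-18) = -56; iterating: T(2)=-56, T(3)=131, T(4)=-318, T(5)=767, T(6)=-1852, T(7)=4471, T(8)=-10794, T(9)=26059, T(10)=-62912, T(11)=151883; answer 151883

151883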